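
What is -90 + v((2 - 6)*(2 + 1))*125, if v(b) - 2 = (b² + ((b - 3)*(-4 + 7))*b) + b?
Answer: 84160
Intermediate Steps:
v(b) = 2 + b + b² + b*(-9 + 3*b) (v(b) = 2 + ((b² + ((b - 3)*(-4 + 7))*b) + b) = 2 + ((b² + ((-3 + b)*3)*b) + b) = 2 + ((b² + (-9 + 3*b)*b) + b) = 2 + ((b² + b*(-9 + 3*b)) + b) = 2 + (b + b² + b*(-9 + 3*b)) = 2 + b + b² + b*(-9 + 3*b))
-90 + v((2 - 6)*(2 + 1))*125 = -90 + (2 - 8*(2 - 6)*(2 + 1) + 4*((2 - 6)*(2 + 1))²)*125 = -90 + (2 - (-32)*3 + 4*(-4*3)²)*125 = -90 + (2 - 8*(-12) + 4*(-12)²)*125 = -90 + (2 + 96 + 4*144)*125 = -90 + (2 + 96 + 576)*125 = -90 + 674*125 = -90 + 84250 = 84160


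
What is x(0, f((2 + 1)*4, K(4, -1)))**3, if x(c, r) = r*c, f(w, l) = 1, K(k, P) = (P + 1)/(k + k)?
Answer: 0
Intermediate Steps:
K(k, P) = (1 + P)/(2*k) (K(k, P) = (1 + P)/((2*k)) = (1 + P)*(1/(2*k)) = (1 + P)/(2*k))
x(c, r) = c*r
x(0, f((2 + 1)*4, K(4, -1)))**3 = (0*1)**3 = 0**3 = 0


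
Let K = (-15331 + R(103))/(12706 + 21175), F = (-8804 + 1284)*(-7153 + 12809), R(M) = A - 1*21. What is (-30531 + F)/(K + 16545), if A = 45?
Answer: -1442099059531/560545838 ≈ -2572.7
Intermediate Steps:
R(M) = 24 (R(M) = 45 - 1*21 = 45 - 21 = 24)
F = -42533120 (F = -7520*5656 = -42533120)
K = -15307/33881 (K = (-15331 + 24)/(12706 + 21175) = -15307/33881 ≈ -0.45179)
(-30531 + F)/(K + 16545) = (-30531 - 42533120)/(-15307/33881 + 16545) = -42563651/560545838/33881 = -42563651*33881/560545838 = -1442099059531/560545838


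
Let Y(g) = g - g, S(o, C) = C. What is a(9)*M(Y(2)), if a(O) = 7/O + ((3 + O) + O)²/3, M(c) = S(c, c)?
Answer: 0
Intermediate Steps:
Y(g) = 0
M(c) = c
a(O) = 7/O + (3 + 2*O)²/3 (a(O) = 7/O + (3 + 2*O)²*(⅓) = 7/O + (3 + 2*O)²/3)
a(9)*M(Y(2)) = (7/9 + (3 + 2*9)²/3)*0 = (7*(⅑) + (3 + 18)²/3)*0 = (7/9 + (⅓)*21²)*0 = (7/9 + (⅓)*441)*0 = (7/9 + 147)*0 = (1330/9)*0 = 0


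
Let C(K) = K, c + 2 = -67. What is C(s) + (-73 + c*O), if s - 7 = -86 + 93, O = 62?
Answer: -4337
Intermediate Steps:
c = -69 (c = -2 - 67 = -69)
s = 14 (s = 7 + (-86 + 93) = 7 + 7 = 14)
C(s) + (-73 + c*O) = 14 + (-73 - 69*62) = 14 + (-73 - 4278) = 14 - 4351 = -4337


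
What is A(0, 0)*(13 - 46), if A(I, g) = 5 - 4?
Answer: -33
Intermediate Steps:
A(I, g) = 1
A(0, 0)*(13 - 46) = 1*(13 - 46) = 1*(-33) = -33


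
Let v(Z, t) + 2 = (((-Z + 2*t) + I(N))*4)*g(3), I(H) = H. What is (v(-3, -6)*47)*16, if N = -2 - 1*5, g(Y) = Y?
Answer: -145888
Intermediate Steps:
N = -7 (N = -2 - 5 = -7)
v(Z, t) = -86 - 12*Z + 24*t (v(Z, t) = -2 + (((-Z + 2*t) - 7)*4)*3 = -2 + ((-7 - Z + 2*t)*4)*3 = -2 + (-28 - 4*Z + 8*t)*3 = -2 + (-84 - 12*Z + 24*t) = -86 - 12*Z + 24*t)
(v(-3, -6)*47)*16 = ((-86 - 12*(-3) + 24*(-6))*47)*16 = ((-86 + 36 - 144)*47)*16 = -194*47*16 = -9118*16 = -145888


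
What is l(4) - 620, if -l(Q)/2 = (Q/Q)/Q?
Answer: -1241/2 ≈ -620.50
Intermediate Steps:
l(Q) = -2/Q (l(Q) = -2*Q/Q/Q = -2/Q)
l(4) - 620 = -2/4 - 620 = -2*1/4 - 620 = -1/2 - 620 = -1241/2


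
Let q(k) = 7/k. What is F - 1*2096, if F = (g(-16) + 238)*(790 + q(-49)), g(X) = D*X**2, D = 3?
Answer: 5547502/7 ≈ 7.9250e+5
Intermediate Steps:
g(X) = 3*X**2
F = 5562174/7 (F = (3*(-16)**2 + 238)*(790 + 7/(-49)) = (3*256 + 238)*(790 + 7*(-1/49)) = (768 + 238)*(790 - 1/7) = 1006*(5529/7) = 5562174/7 ≈ 7.9460e+5)
F - 1*2096 = 5562174/7 - 1*2096 = 5562174/7 - 2096 = 5547502/7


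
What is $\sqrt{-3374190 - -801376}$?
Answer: $i \sqrt{2572814} \approx 1604.0 i$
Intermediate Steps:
$\sqrt{-3374190 - -801376} = \sqrt{-3374190 + 801376} = \sqrt{-2572814} = i \sqrt{2572814}$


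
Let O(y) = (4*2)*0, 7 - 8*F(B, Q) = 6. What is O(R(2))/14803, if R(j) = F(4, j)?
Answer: 0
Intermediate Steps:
F(B, Q) = 1/8 (F(B, Q) = 7/8 - 1/8*6 = 7/8 - 3/4 = 1/8)
R(j) = 1/8
O(y) = 0 (O(y) = 8*0 = 0)
O(R(2))/14803 = 0/14803 = 0*(1/14803) = 0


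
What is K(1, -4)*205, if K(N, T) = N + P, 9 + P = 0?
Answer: -1640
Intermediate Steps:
P = -9 (P = -9 + 0 = -9)
K(N, T) = -9 + N (K(N, T) = N - 9 = -9 + N)
K(1, -4)*205 = (-9 + 1)*205 = -8*205 = -1640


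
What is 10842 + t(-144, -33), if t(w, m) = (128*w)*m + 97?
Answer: 619195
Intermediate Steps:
t(w, m) = 97 + 128*m*w (t(w, m) = 128*m*w + 97 = 97 + 128*m*w)
10842 + t(-144, -33) = 10842 + (97 + 128*(-33)*(-144)) = 10842 + (97 + 608256) = 10842 + 608353 = 619195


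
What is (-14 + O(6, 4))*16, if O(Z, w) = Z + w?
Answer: -64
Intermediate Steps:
(-14 + O(6, 4))*16 = (-14 + (6 + 4))*16 = (-14 + 10)*16 = -4*16 = -64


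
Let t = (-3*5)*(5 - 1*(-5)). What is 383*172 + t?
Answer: 65726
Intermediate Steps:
t = -150 (t = -15*(5 + 5) = -15*10 = -150)
383*172 + t = 383*172 - 150 = 65876 - 150 = 65726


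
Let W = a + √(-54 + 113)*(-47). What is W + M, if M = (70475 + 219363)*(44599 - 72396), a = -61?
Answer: -8056626947 - 47*√59 ≈ -8.0566e+9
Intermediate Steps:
W = -61 - 47*√59 (W = -61 + √(-54 + 113)*(-47) = -61 + √59*(-47) = -61 - 47*√59 ≈ -422.01)
M = -8056626886 (M = 289838*(-27797) = -8056626886)
W + M = (-61 - 47*√59) - 8056626886 = -8056626947 - 47*√59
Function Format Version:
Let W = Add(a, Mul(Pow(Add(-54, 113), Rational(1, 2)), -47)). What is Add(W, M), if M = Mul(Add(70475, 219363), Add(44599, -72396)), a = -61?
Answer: Add(-8056626947, Mul(-47, Pow(59, Rational(1, 2)))) ≈ -8.0566e+9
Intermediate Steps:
W = Add(-61, Mul(-47, Pow(59, Rational(1, 2)))) (W = Add(-61, Mul(Pow(Add(-54, 113), Rational(1, 2)), -47)) = Add(-61, Mul(Pow(59, Rational(1, 2)), -47)) = Add(-61, Mul(-47, Pow(59, Rational(1, 2)))) ≈ -422.01)
M = -8056626886 (M = Mul(289838, -27797) = -8056626886)
Add(W, M) = Add(Add(-61, Mul(-47, Pow(59, Rational(1, 2)))), -8056626886) = Add(-8056626947, Mul(-47, Pow(59, Rational(1, 2))))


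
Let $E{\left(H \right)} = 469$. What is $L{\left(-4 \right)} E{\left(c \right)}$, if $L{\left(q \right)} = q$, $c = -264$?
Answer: $-1876$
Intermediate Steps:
$L{\left(-4 \right)} E{\left(c \right)} = \left(-4\right) 469 = -1876$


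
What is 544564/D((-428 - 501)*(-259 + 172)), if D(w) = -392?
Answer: -136141/98 ≈ -1389.2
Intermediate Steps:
544564/D((-428 - 501)*(-259 + 172)) = 544564/(-392) = 544564*(-1/392) = -136141/98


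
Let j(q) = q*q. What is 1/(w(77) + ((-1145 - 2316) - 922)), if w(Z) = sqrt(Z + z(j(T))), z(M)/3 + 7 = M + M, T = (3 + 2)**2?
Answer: -4383/19206883 - sqrt(3806)/19206883 ≈ -0.00023141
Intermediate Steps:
T = 25 (T = 5**2 = 25)
j(q) = q**2
z(M) = -21 + 6*M (z(M) = -21 + 3*(M + M) = -21 + 3*(2*M) = -21 + 6*M)
w(Z) = sqrt(3729 + Z) (w(Z) = sqrt(Z + (-21 + 6*25**2)) = sqrt(Z + (-21 + 6*625)) = sqrt(Z + (-21 + 3750)) = sqrt(Z + 3729) = sqrt(3729 + Z))
1/(w(77) + ((-1145 - 2316) - 922)) = 1/(sqrt(3729 + 77) + ((-1145 - 2316) - 922)) = 1/(sqrt(3806) + (-3461 - 922)) = 1/(sqrt(3806) - 4383) = 1/(-4383 + sqrt(3806))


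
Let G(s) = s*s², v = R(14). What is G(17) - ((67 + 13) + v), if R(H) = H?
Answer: 4819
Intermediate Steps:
v = 14
G(s) = s³
G(17) - ((67 + 13) + v) = 17³ - ((67 + 13) + 14) = 4913 - (80 + 14) = 4913 - 1*94 = 4913 - 94 = 4819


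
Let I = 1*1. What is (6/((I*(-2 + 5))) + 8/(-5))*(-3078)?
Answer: -6156/5 ≈ -1231.2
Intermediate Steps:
I = 1
(6/((I*(-2 + 5))) + 8/(-5))*(-3078) = (6/((1*(-2 + 5))) + 8/(-5))*(-3078) = (6/((1*3)) + 8*(-1/5))*(-3078) = (6/3 - 8/5)*(-3078) = (6*(1/3) - 8/5)*(-3078) = (2 - 8/5)*(-3078) = (2/5)*(-3078) = -6156/5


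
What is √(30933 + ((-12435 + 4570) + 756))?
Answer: 4*√1489 ≈ 154.35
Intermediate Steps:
√(30933 + ((-12435 + 4570) + 756)) = √(30933 + (-7865 + 756)) = √(30933 - 7109) = √23824 = 4*√1489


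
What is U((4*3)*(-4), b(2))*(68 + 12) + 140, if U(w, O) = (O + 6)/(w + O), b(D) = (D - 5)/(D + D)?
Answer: 1708/13 ≈ 131.38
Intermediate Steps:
b(D) = (-5 + D)/(2*D) (b(D) = (-5 + D)/((2*D)) = (-5 + D)*(1/(2*D)) = (-5 + D)/(2*D))
U(w, O) = (6 + O)/(O + w)
U((4*3)*(-4), b(2))*(68 + 12) + 140 = ((6 + (1/2)*(-5 + 2)/2)/((1/2)*(-5 + 2)/2 + (4*3)*(-4)))*(68 + 12) + 140 = ((6 + (1/2)*(1/2)*(-3))/((1/2)*(1/2)*(-3) + 12*(-4)))*80 + 140 = ((6 - 3/4)/(-3/4 - 48))*80 + 140 = ((21/4)/(-195/4))*80 + 140 = -4/195*21/4*80 + 140 = -7/65*80 + 140 = -112/13 + 140 = 1708/13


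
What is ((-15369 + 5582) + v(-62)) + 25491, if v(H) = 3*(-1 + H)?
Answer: 15515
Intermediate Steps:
v(H) = -3 + 3*H
((-15369 + 5582) + v(-62)) + 25491 = ((-15369 + 5582) + (-3 + 3*(-62))) + 25491 = (-9787 + (-3 - 186)) + 25491 = (-9787 - 189) + 25491 = -9976 + 25491 = 15515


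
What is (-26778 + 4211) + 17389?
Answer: -5178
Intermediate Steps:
(-26778 + 4211) + 17389 = -22567 + 17389 = -5178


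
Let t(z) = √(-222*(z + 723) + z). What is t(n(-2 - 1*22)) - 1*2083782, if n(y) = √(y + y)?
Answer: -2083782 + √(-160506 - 884*I*√3) ≈ -2.0838e+6 - 400.64*I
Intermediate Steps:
n(y) = √2*√y (n(y) = √(2*y) = √2*√y)
t(z) = √(-160506 - 221*z) (t(z) = √(-222*(723 + z) + z) = √((-160506 - 222*z) + z) = √(-160506 - 221*z))
t(n(-2 - 1*22)) - 1*2083782 = √(-160506 - 221*√2*√(-2 - 1*22)) - 1*2083782 = √(-160506 - 221*√2*√(-2 - 22)) - 2083782 = √(-160506 - 221*√2*√(-24)) - 2083782 = √(-160506 - 221*√2*2*I*√6) - 2083782 = √(-160506 - 884*I*√3) - 2083782 = -2083782 + √(-160506 - 884*I*√3)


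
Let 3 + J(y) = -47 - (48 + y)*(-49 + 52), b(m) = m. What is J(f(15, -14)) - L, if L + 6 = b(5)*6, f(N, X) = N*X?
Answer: 412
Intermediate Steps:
L = 24 (L = -6 + 5*6 = -6 + 30 = 24)
J(y) = -194 - 3*y (J(y) = -3 + (-47 - (48 + y)*(-49 + 52)) = -3 + (-47 - (48 + y)*3) = -3 + (-47 - (144 + 3*y)) = -3 + (-47 + (-144 - 3*y)) = -3 + (-191 - 3*y) = -194 - 3*y)
J(f(15, -14)) - L = (-194 - 45*(-14)) - 1*24 = (-194 - 3*(-210)) - 24 = (-194 + 630) - 24 = 436 - 24 = 412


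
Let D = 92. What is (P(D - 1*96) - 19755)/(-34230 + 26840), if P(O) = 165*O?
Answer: 4083/1478 ≈ 2.7625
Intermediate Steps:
(P(D - 1*96) - 19755)/(-34230 + 26840) = (165*(92 - 1*96) - 19755)/(-34230 + 26840) = (165*(92 - 96) - 19755)/(-7390) = (165*(-4) - 19755)*(-1/7390) = (-660 - 19755)*(-1/7390) = -20415*(-1/7390) = 4083/1478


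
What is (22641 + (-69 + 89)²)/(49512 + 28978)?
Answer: 23041/78490 ≈ 0.29355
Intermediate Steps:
(22641 + (-69 + 89)²)/(49512 + 28978) = (22641 + 20²)/78490 = (22641 + 400)*(1/78490) = 23041*(1/78490) = 23041/78490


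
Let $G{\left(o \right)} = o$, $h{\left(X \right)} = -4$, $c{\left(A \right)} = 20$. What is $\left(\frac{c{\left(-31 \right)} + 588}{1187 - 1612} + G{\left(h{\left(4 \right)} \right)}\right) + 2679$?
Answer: $\frac{1136267}{425} \approx 2673.6$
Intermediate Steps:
$\left(\frac{c{\left(-31 \right)} + 588}{1187 - 1612} + G{\left(h{\left(4 \right)} \right)}\right) + 2679 = \left(\frac{20 + 588}{1187 - 1612} - 4\right) + 2679 = \left(\frac{608}{-425} - 4\right) + 2679 = \left(608 \left(- \frac{1}{425}\right) - 4\right) + 2679 = \left(- \frac{608}{425} - 4\right) + 2679 = - \frac{2308}{425} + 2679 = \frac{1136267}{425}$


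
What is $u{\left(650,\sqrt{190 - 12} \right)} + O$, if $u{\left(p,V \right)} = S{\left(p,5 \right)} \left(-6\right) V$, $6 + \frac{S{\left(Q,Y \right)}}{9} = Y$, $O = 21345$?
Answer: $21345 + 54 \sqrt{178} \approx 22065.0$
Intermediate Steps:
$S{\left(Q,Y \right)} = -54 + 9 Y$
$u{\left(p,V \right)} = 54 V$ ($u{\left(p,V \right)} = \left(-54 + 9 \cdot 5\right) \left(-6\right) V = \left(-54 + 45\right) \left(-6\right) V = \left(-9\right) \left(-6\right) V = 54 V$)
$u{\left(650,\sqrt{190 - 12} \right)} + O = 54 \sqrt{190 - 12} + 21345 = 54 \sqrt{178} + 21345 = 21345 + 54 \sqrt{178}$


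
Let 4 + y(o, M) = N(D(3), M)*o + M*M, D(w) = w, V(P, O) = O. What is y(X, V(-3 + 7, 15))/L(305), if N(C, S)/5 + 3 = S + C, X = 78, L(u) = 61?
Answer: 6071/61 ≈ 99.525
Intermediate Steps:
N(C, S) = -15 + 5*C + 5*S (N(C, S) = -15 + 5*(S + C) = -15 + 5*(C + S) = -15 + (5*C + 5*S) = -15 + 5*C + 5*S)
y(o, M) = -4 + M² + 5*M*o (y(o, M) = -4 + ((-15 + 5*3 + 5*M)*o + M*M) = -4 + ((-15 + 15 + 5*M)*o + M²) = -4 + ((5*M)*o + M²) = -4 + (5*M*o + M²) = -4 + (M² + 5*M*o) = -4 + M² + 5*M*o)
y(X, V(-3 + 7, 15))/L(305) = (-4 + 15² + 5*15*78)/61 = (-4 + 225 + 5850)*(1/61) = 6071*(1/61) = 6071/61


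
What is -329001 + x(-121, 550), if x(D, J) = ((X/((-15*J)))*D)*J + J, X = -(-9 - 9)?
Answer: -1641529/5 ≈ -3.2831e+5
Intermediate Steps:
X = 18 (X = -1*(-18) = 18)
x(D, J) = J - 6*D/5 (x(D, J) = ((18/((-15*J)))*D)*J + J = ((18*(-1/(15*J)))*D)*J + J = ((-6/(5*J))*D)*J + J = (-6*D/(5*J))*J + J = -6*D/5 + J = J - 6*D/5)
-329001 + x(-121, 550) = -329001 + (550 - 6/5*(-121)) = -329001 + (550 + 726/5) = -329001 + 3476/5 = -1641529/5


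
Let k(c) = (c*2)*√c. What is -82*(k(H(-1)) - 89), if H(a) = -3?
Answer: 7298 + 492*I*√3 ≈ 7298.0 + 852.17*I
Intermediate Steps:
k(c) = 2*c^(3/2) (k(c) = (2*c)*√c = 2*c^(3/2))
-82*(k(H(-1)) - 89) = -82*(2*(-3)^(3/2) - 89) = -82*(2*(-3*I*√3) - 89) = -82*(-6*I*√3 - 89) = -82*(-89 - 6*I*√3) = 7298 + 492*I*√3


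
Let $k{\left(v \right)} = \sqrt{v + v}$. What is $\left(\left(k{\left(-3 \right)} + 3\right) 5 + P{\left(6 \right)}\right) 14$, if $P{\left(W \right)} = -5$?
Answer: $140 + 70 i \sqrt{6} \approx 140.0 + 171.46 i$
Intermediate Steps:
$k{\left(v \right)} = \sqrt{2} \sqrt{v}$ ($k{\left(v \right)} = \sqrt{2 v} = \sqrt{2} \sqrt{v}$)
$\left(\left(k{\left(-3 \right)} + 3\right) 5 + P{\left(6 \right)}\right) 14 = \left(\left(\sqrt{2} \sqrt{-3} + 3\right) 5 - 5\right) 14 = \left(\left(\sqrt{2} i \sqrt{3} + 3\right) 5 - 5\right) 14 = \left(\left(i \sqrt{6} + 3\right) 5 - 5\right) 14 = \left(\left(3 + i \sqrt{6}\right) 5 - 5\right) 14 = \left(\left(15 + 5 i \sqrt{6}\right) - 5\right) 14 = \left(10 + 5 i \sqrt{6}\right) 14 = 140 + 70 i \sqrt{6}$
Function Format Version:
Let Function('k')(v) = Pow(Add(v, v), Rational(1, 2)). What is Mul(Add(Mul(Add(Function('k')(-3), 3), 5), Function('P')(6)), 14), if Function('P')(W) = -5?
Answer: Add(140, Mul(70, I, Pow(6, Rational(1, 2)))) ≈ Add(140.00, Mul(171.46, I))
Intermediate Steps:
Function('k')(v) = Mul(Pow(2, Rational(1, 2)), Pow(v, Rational(1, 2))) (Function('k')(v) = Pow(Mul(2, v), Rational(1, 2)) = Mul(Pow(2, Rational(1, 2)), Pow(v, Rational(1, 2))))
Mul(Add(Mul(Add(Function('k')(-3), 3), 5), Function('P')(6)), 14) = Mul(Add(Mul(Add(Mul(Pow(2, Rational(1, 2)), Pow(-3, Rational(1, 2))), 3), 5), -5), 14) = Mul(Add(Mul(Add(Mul(Pow(2, Rational(1, 2)), Mul(I, Pow(3, Rational(1, 2)))), 3), 5), -5), 14) = Mul(Add(Mul(Add(Mul(I, Pow(6, Rational(1, 2))), 3), 5), -5), 14) = Mul(Add(Mul(Add(3, Mul(I, Pow(6, Rational(1, 2)))), 5), -5), 14) = Mul(Add(Add(15, Mul(5, I, Pow(6, Rational(1, 2)))), -5), 14) = Mul(Add(10, Mul(5, I, Pow(6, Rational(1, 2)))), 14) = Add(140, Mul(70, I, Pow(6, Rational(1, 2))))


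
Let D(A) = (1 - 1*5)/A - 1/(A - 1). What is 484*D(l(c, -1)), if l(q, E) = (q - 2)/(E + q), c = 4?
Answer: -1452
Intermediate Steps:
l(q, E) = (-2 + q)/(E + q)
D(A) = -1/(-1 + A) - 4/A (D(A) = (1 - 5)/A - 1/(-1 + A) = -4/A - 1/(-1 + A) = -1/(-1 + A) - 4/A)
484*D(l(c, -1)) = 484*((4 - 5*(-2 + 4)/(-1 + 4))/((((-2 + 4)/(-1 + 4)))*(-1 + (-2 + 4)/(-1 + 4)))) = 484*((4 - 5*2/3)/(((2/3))*(-1 + 2/3))) = 484*((4 - 5*2/3)/((((⅓)*2))*(-1 + (⅓)*2))) = 484*((4 - 5*⅔)/((⅔)*(-1 + ⅔))) = 484*(3*(4 - 10/3)/(2*(-⅓))) = 484*((3/2)*(-3)*(⅔)) = 484*(-3) = -1452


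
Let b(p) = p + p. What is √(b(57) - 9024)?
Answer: 9*I*√110 ≈ 94.393*I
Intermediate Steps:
b(p) = 2*p
√(b(57) - 9024) = √(2*57 - 9024) = √(114 - 9024) = √(-8910) = 9*I*√110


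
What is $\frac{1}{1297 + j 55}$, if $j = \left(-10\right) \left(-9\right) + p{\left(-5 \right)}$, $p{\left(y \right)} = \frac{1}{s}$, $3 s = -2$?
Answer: $\frac{2}{12329} \approx 0.00016222$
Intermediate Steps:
$s = - \frac{2}{3}$ ($s = \frac{1}{3} \left(-2\right) = - \frac{2}{3} \approx -0.66667$)
$p{\left(y \right)} = - \frac{3}{2}$ ($p{\left(y \right)} = \frac{1}{- \frac{2}{3}} = - \frac{3}{2}$)
$j = \frac{177}{2}$ ($j = \left(-10\right) \left(-9\right) - \frac{3}{2} = 90 - \frac{3}{2} = \frac{177}{2} \approx 88.5$)
$\frac{1}{1297 + j 55} = \frac{1}{1297 + \frac{177}{2} \cdot 55} = \frac{1}{1297 + \frac{9735}{2}} = \frac{1}{\frac{12329}{2}} = \frac{2}{12329}$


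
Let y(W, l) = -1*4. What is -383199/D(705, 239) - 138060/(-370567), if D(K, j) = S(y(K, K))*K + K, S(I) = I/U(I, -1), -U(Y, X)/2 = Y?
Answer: -94634825122/87083245 ≈ -1086.7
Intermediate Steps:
y(W, l) = -4
U(Y, X) = -2*Y
S(I) = -½ (S(I) = I/((-2*I)) = I*(-1/(2*I)) = -½)
D(K, j) = K/2 (D(K, j) = -K/2 + K = K/2)
-383199/D(705, 239) - 138060/(-370567) = -383199/((½)*705) - 138060/(-370567) = -383199/705/2 - 138060*(-1/370567) = -383199*2/705 + 138060/370567 = -255466/235 + 138060/370567 = -94634825122/87083245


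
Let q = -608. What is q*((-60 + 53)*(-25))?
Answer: -106400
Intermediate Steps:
q*((-60 + 53)*(-25)) = -608*(-60 + 53)*(-25) = -(-4256)*(-25) = -608*175 = -106400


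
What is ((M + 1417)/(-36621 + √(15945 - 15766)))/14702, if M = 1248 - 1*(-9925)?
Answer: -230529195/9858407443162 - 6295*√179/9858407443162 ≈ -2.3393e-5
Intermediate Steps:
M = 11173 (M = 1248 + 9925 = 11173)
((M + 1417)/(-36621 + √(15945 - 15766)))/14702 = ((11173 + 1417)/(-36621 + √(15945 - 15766)))/14702 = (12590/(-36621 + √179))*(1/14702) = 6295/(7351*(-36621 + √179))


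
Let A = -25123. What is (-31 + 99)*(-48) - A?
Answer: 21859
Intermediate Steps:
(-31 + 99)*(-48) - A = (-31 + 99)*(-48) - 1*(-25123) = 68*(-48) + 25123 = -3264 + 25123 = 21859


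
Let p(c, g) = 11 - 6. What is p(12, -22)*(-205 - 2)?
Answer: -1035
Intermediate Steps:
p(c, g) = 5
p(12, -22)*(-205 - 2) = 5*(-205 - 2) = 5*(-207) = -1035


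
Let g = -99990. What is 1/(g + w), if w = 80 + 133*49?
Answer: -1/93393 ≈ -1.0707e-5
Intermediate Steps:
w = 6597 (w = 80 + 6517 = 6597)
1/(g + w) = 1/(-99990 + 6597) = 1/(-93393) = -1/93393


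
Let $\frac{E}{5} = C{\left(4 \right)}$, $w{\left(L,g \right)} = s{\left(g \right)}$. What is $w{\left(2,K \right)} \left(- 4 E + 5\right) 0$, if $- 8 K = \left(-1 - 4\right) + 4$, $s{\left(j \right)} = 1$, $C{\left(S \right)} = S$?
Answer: $0$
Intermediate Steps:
$K = \frac{1}{8}$ ($K = - \frac{\left(-1 - 4\right) + 4}{8} = - \frac{-5 + 4}{8} = \left(- \frac{1}{8}\right) \left(-1\right) = \frac{1}{8} \approx 0.125$)
$w{\left(L,g \right)} = 1$
$E = 20$ ($E = 5 \cdot 4 = 20$)
$w{\left(2,K \right)} \left(- 4 E + 5\right) 0 = 1 \left(\left(-4\right) 20 + 5\right) 0 = 1 \left(-80 + 5\right) 0 = 1 \left(-75\right) 0 = \left(-75\right) 0 = 0$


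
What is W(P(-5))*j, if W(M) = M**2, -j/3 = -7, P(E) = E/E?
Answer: 21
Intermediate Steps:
P(E) = 1
j = 21 (j = -3*(-7) = 21)
W(P(-5))*j = 1**2*21 = 1*21 = 21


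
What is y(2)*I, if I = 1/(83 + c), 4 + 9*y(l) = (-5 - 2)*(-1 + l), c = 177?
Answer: -11/2340 ≈ -0.0047009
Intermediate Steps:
y(l) = ⅓ - 7*l/9 (y(l) = -4/9 + ((-5 - 2)*(-1 + l))/9 = -4/9 + (-7*(-1 + l))/9 = -4/9 + (7 - 7*l)/9 = -4/9 + (7/9 - 7*l/9) = ⅓ - 7*l/9)
I = 1/260 (I = 1/(83 + 177) = 1/260 ≈ 0.0038462)
y(2)*I = (⅓ - 7/9*2)*(1/260) = (⅓ - 14/9)*(1/260) = -11/9*1/260 = -11/2340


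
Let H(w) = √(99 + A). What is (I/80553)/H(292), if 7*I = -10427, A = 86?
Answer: -10427*√185/104316135 ≈ -0.0013595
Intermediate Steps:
I = -10427/7 (I = (⅐)*(-10427) = -10427/7 ≈ -1489.6)
H(w) = √185 (H(w) = √(99 + 86) = √185)
(I/80553)/H(292) = (-10427/7/80553)/(√185) = (-10427/7*1/80553)*(√185/185) = -10427*√185/104316135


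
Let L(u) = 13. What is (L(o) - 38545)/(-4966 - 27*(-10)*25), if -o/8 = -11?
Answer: -9633/446 ≈ -21.599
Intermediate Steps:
o = 88 (o = -8*(-11) = 88)
(L(o) - 38545)/(-4966 - 27*(-10)*25) = (13 - 38545)/(-4966 - 27*(-10)*25) = -38532/(-4966 + 270*25) = -38532/(-4966 + 6750) = -38532/1784 = -38532*1/1784 = -9633/446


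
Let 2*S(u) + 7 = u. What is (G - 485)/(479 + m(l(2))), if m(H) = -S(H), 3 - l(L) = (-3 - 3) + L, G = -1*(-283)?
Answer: -202/479 ≈ -0.42171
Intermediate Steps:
S(u) = -7/2 + u/2
G = 283
l(L) = 9 - L (l(L) = 3 - ((-3 - 3) + L) = 3 - (-6 + L) = 3 + (6 - L) = 9 - L)
m(H) = 7/2 - H/2 (m(H) = -(-7/2 + H/2) = 7/2 - H/2)
(G - 485)/(479 + m(l(2))) = (283 - 485)/(479 + (7/2 - (9 - 1*2)/2)) = -202/(479 + (7/2 - (9 - 2)/2)) = -202/(479 + (7/2 - ½*7)) = -202/(479 + (7/2 - 7/2)) = -202/(479 + 0) = -202/479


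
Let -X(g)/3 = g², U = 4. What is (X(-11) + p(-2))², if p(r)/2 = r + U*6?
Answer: 101761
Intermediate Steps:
X(g) = -3*g²
p(r) = 48 + 2*r (p(r) = 2*(r + 4*6) = 2*(r + 24) = 2*(24 + r) = 48 + 2*r)
(X(-11) + p(-2))² = (-3*(-11)² + (48 + 2*(-2)))² = (-3*121 + (48 - 4))² = (-363 + 44)² = (-319)² = 101761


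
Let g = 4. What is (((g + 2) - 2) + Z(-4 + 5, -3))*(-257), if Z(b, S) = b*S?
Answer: -257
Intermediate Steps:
Z(b, S) = S*b
(((g + 2) - 2) + Z(-4 + 5, -3))*(-257) = (((4 + 2) - 2) - 3*(-4 + 5))*(-257) = ((6 - 2) - 3*1)*(-257) = (4 - 3)*(-257) = 1*(-257) = -257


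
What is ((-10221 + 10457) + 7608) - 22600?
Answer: -14756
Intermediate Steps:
((-10221 + 10457) + 7608) - 22600 = (236 + 7608) - 22600 = 7844 - 22600 = -14756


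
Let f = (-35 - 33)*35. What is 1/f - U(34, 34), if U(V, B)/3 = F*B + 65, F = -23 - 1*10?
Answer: 7546979/2380 ≈ 3171.0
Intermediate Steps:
F = -33 (F = -23 - 10 = -33)
U(V, B) = 195 - 99*B (U(V, B) = 3*(-33*B + 65) = 3*(65 - 33*B) = 195 - 99*B)
f = -2380 (f = -68*35 = -2380)
1/f - U(34, 34) = 1/(-2380) - (195 - 99*34) = -1/2380 - (195 - 3366) = -1/2380 - 1*(-3171) = -1/2380 + 3171 = 7546979/2380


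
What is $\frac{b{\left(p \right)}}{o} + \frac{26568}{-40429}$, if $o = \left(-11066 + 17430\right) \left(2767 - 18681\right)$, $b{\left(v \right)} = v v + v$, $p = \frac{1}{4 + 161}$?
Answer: $- \frac{36627415920958007}{55736592823424700} \approx -0.65715$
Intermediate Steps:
$p = \frac{1}{165} \approx 0.0060606$
$b{\left(v \right)} = v + v^{2}$ ($b{\left(v \right)} = v^{2} + v = v + v^{2}$)
$o = -101276696$ ($o = 6364 \left(-15914\right) = -101276696$)
$\frac{b{\left(p \right)}}{o} + \frac{26568}{-40429} = \frac{\frac{1}{165} \left(1 + \frac{1}{165}\right)}{-101276696} + \frac{26568}{-40429} = \frac{1}{165} \cdot \frac{166}{165} \left(- \frac{1}{101276696}\right) + 26568 \left(- \frac{1}{40429}\right) = \frac{166}{27225} \left(- \frac{1}{101276696}\right) - \frac{26568}{40429} = - \frac{83}{1378629024300} - \frac{26568}{40429} = - \frac{36627415920958007}{55736592823424700}$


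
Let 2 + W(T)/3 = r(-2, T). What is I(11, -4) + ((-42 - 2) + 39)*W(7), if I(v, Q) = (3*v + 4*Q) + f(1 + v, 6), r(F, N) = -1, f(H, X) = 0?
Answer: 62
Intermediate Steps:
I(v, Q) = 3*v + 4*Q (I(v, Q) = (3*v + 4*Q) + 0 = 3*v + 4*Q)
W(T) = -9 (W(T) = -6 + 3*(-1) = -6 - 3 = -9)
I(11, -4) + ((-42 - 2) + 39)*W(7) = (3*11 + 4*(-4)) + ((-42 - 2) + 39)*(-9) = (33 - 16) + (-44 + 39)*(-9) = 17 - 5*(-9) = 17 + 45 = 62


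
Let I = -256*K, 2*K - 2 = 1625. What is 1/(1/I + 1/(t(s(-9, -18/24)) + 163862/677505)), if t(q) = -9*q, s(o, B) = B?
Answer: 3946051973248/564358977037 ≈ 6.9921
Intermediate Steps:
K = 1627/2 (K = 1 + (½)*1625 = 1 + 1625/2 = 1627/2 ≈ 813.50)
I = -208256 (I = -256*1627/2 = -208256)
1/(1/I + 1/(t(s(-9, -18/24)) + 163862/677505)) = 1/(1/(-208256) + 1/(-(-162)/24 + 163862/677505)) = 1/(-1/208256 + 1/(-(-162)/24 + 163862*(1/677505))) = 1/(-1/208256 + 1/(-9*(-¾) + 163862/677505)) = 1/(-1/208256 + 1/(27/4 + 163862/677505)) = 1/(-1/208256 + 1/(18948083/2710020)) = 1/(-1/208256 + 2710020/18948083) = 1/(564358977037/3946051973248) = 3946051973248/564358977037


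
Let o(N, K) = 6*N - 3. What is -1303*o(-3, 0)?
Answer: 27363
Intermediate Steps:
o(N, K) = -3 + 6*N
-1303*o(-3, 0) = -1303*(-3 + 6*(-3)) = -1303*(-3 - 18) = -1303*(-21) = 27363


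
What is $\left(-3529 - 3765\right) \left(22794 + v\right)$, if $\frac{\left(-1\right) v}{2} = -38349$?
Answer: $-725694648$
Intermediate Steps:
$v = 76698$ ($v = \left(-2\right) \left(-38349\right) = 76698$)
$\left(-3529 - 3765\right) \left(22794 + v\right) = \left(-3529 - 3765\right) \left(22794 + 76698\right) = \left(-3529 - 3765\right) 99492 = \left(-7294\right) 99492 = -725694648$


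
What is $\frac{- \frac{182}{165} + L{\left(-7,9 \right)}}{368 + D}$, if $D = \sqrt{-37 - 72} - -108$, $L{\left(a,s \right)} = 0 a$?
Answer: $- \frac{86632}{37403025} + \frac{182 i \sqrt{109}}{37403025} \approx -0.0023162 + 5.0802 \cdot 10^{-5} i$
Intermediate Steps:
$L{\left(a,s \right)} = 0$
$D = 108 + i \sqrt{109}$ ($D = \sqrt{-109} + 108 = i \sqrt{109} + 108 = 108 + i \sqrt{109} \approx 108.0 + 10.44 i$)
$\frac{- \frac{182}{165} + L{\left(-7,9 \right)}}{368 + D} = \frac{- \frac{182}{165} + 0}{368 + \left(108 + i \sqrt{109}\right)} = \frac{\left(-182\right) \frac{1}{165} + 0}{476 + i \sqrt{109}} = \frac{- \frac{182}{165} + 0}{476 + i \sqrt{109}} = - \frac{182}{165 \left(476 + i \sqrt{109}\right)}$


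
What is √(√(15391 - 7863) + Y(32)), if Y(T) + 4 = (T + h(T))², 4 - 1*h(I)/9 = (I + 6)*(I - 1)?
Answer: √(110965152 + 2*√1882) ≈ 10534.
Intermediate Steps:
h(I) = 36 - 9*(-1 + I)*(6 + I) (h(I) = 36 - 9*(I + 6)*(I - 1) = 36 - 9*(6 + I)*(-1 + I) = 36 - 9*(-1 + I)*(6 + I))
Y(T) = -4 + (90 - 44*T - 9*T²)² (Y(T) = -4 + (T + (90 - 45*T - 9*T²))² = -4 + (90 - 44*T - 9*T²)²)
√(√(15391 - 7863) + Y(32)) = √(√(15391 - 7863) + (-4 + (-90 + 9*32² + 44*32)²)) = √(√7528 + (-4 + (-90 + 9*1024 + 1408)²)) = √(2*√1882 + (-4 + (-90 + 9216 + 1408)²)) = √(2*√1882 + (-4 + 10534²)) = √(2*√1882 + (-4 + 110965156)) = √(2*√1882 + 110965152) = √(110965152 + 2*√1882)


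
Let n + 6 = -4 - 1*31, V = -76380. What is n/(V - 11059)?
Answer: 41/87439 ≈ 0.00046890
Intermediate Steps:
n = -41 (n = -6 + (-4 - 1*31) = -6 + (-4 - 31) = -6 - 35 = -41)
n/(V - 11059) = -41/(-76380 - 11059) = -41/(-87439) = -1/87439*(-41) = 41/87439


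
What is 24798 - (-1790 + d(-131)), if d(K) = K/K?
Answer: 26587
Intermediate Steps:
d(K) = 1
24798 - (-1790 + d(-131)) = 24798 - (-1790 + 1) = 24798 - 1*(-1789) = 24798 + 1789 = 26587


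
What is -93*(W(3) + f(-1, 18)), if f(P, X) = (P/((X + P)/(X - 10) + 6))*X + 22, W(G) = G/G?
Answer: -125643/65 ≈ -1933.0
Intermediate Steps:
W(G) = 1
f(P, X) = 22 + P*X/(6 + (P + X)/(-10 + X)) (f(P, X) = (P/((P + X)/(-10 + X) + 6))*X + 22 = (P/(6 + (P + X)/(-10 + X)))*X + 22 = P*X/(6 + (P + X)/(-10 + X)) + 22 = 22 + P*X/(6 + (P + X)/(-10 + X)))
-93*(W(3) + f(-1, 18)) = -93*(1 + (-1320 + 22*(-1) + 154*18 - 1*18**2 - 10*(-1)*18)/(-60 - 1 + 7*18)) = -93*(1 + (-1320 - 22 + 2772 - 1*324 + 180)/(-60 - 1 + 126)) = -93*(1 + (-1320 - 22 + 2772 - 324 + 180)/65) = -93*(1 + (1/65)*1286) = -93*(1 + 1286/65) = -93*1351/65 = -125643/65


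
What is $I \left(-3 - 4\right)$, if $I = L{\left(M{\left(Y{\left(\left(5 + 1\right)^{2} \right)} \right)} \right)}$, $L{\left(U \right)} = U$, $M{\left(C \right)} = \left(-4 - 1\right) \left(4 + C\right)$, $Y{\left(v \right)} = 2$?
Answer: $210$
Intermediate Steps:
$M{\left(C \right)} = -20 - 5 C$ ($M{\left(C \right)} = - 5 \left(4 + C\right) = -20 - 5 C$)
$I = -30$ ($I = -20 - 10 = -30$)
$I \left(-3 - 4\right) = - 30 \left(-3 - 4\right) = \left(-30\right) \left(-7\right) = 210$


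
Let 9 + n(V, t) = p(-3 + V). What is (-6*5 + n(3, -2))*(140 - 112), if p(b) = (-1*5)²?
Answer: -392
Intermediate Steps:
p(b) = 25 (p(b) = (-5)² = 25)
n(V, t) = 16 (n(V, t) = -9 + 25 = 16)
(-6*5 + n(3, -2))*(140 - 112) = (-6*5 + 16)*(140 - 112) = (-30 + 16)*28 = -14*28 = -392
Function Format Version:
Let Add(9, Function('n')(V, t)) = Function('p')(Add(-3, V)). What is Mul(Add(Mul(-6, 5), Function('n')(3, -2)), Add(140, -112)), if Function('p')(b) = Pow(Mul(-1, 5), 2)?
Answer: -392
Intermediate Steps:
Function('p')(b) = 25 (Function('p')(b) = Pow(-5, 2) = 25)
Function('n')(V, t) = 16 (Function('n')(V, t) = Add(-9, 25) = 16)
Mul(Add(Mul(-6, 5), Function('n')(3, -2)), Add(140, -112)) = Mul(Add(Mul(-6, 5), 16), Add(140, -112)) = Mul(Add(-30, 16), 28) = Mul(-14, 28) = -392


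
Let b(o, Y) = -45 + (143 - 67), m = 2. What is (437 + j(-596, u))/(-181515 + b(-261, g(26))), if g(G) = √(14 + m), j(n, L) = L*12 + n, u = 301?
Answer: -3453/181484 ≈ -0.019026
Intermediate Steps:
j(n, L) = n + 12*L (j(n, L) = 12*L + n = n + 12*L)
g(G) = 4 (g(G) = √(14 + 2) = √16 = 4)
b(o, Y) = 31 (b(o, Y) = -45 + 76 = 31)
(437 + j(-596, u))/(-181515 + b(-261, g(26))) = (437 + (-596 + 12*301))/(-181515 + 31) = (437 + (-596 + 3612))/(-181484) = (437 + 3016)*(-1/181484) = 3453*(-1/181484) = -3453/181484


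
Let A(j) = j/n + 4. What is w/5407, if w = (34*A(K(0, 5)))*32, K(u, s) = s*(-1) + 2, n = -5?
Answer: 25024/27035 ≈ 0.92562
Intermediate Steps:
K(u, s) = 2 - s (K(u, s) = -s + 2 = 2 - s)
A(j) = 4 - j/5 (A(j) = j/(-5) + 4 = j*(-⅕) + 4 = -j/5 + 4 = 4 - j/5)
w = 25024/5 (w = (34*(4 - (2 - 1*5)/5))*32 = (34*(4 - (2 - 5)/5))*32 = (34*(4 - ⅕*(-3)))*32 = (34*(4 + ⅗))*32 = (34*(23/5))*32 = (782/5)*32 = 25024/5 ≈ 5004.8)
w/5407 = (25024/5)/5407 = (25024/5)*(1/5407) = 25024/27035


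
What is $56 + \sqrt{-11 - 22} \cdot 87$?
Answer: $56 + 87 i \sqrt{33} \approx 56.0 + 499.78 i$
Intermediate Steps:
$56 + \sqrt{-11 - 22} \cdot 87 = 56 + \sqrt{-33} \cdot 87 = 56 + i \sqrt{33} \cdot 87 = 56 + 87 i \sqrt{33}$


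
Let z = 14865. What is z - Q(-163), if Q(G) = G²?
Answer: -11704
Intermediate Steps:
z - Q(-163) = 14865 - 1*(-163)² = 14865 - 1*26569 = 14865 - 26569 = -11704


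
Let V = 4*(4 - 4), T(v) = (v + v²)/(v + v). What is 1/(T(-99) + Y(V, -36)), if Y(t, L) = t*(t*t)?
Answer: -1/49 ≈ -0.020408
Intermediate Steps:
T(v) = (v + v²)/(2*v) (T(v) = (v + v²)/((2*v)) = (v + v²)*(1/(2*v)) = (v + v²)/(2*v))
V = 0 (V = 4*0 = 0)
Y(t, L) = t³ (Y(t, L) = t*t² = t³)
1/(T(-99) + Y(V, -36)) = 1/((½ + (½)*(-99)) + 0³) = 1/((½ - 99/2) + 0) = 1/(-49 + 0) = 1/(-49) = -1/49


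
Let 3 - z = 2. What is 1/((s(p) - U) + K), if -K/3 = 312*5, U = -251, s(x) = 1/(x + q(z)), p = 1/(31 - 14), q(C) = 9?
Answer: -154/682049 ≈ -0.00022579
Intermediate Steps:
z = 1 (z = 3 - 1*2 = 3 - 2 = 1)
p = 1/17 ≈ 0.058824
s(x) = 1/(9 + x) (s(x) = 1/(x + 9) = 1/(9 + x))
K = -4680 (K = -936*5 = -3*1560 = -4680)
1/((s(p) - U) + K) = 1/((1/(9 + 1/17) - 1*(-251)) - 4680) = 1/((1/(154/17) + 251) - 4680) = 1/((17/154 + 251) - 4680) = 1/(38671/154 - 4680) = 1/(-682049/154) = -154/682049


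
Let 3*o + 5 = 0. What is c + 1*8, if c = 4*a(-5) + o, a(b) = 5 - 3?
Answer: 43/3 ≈ 14.333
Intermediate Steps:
a(b) = 2
o = -5/3 (o = -5/3 + (⅓)*0 = -5/3 + 0 = -5/3 ≈ -1.6667)
c = 19/3 (c = 4*2 - 5/3 = 8 - 5/3 = 19/3 ≈ 6.3333)
c + 1*8 = 19/3 + 1*8 = 19/3 + 8 = 43/3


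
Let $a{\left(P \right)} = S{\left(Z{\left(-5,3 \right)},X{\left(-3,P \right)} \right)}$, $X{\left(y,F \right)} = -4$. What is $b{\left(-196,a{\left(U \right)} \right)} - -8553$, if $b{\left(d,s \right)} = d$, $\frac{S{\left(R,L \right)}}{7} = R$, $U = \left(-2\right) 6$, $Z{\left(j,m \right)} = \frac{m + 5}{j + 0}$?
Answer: $8357$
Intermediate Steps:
$Z{\left(j,m \right)} = \frac{5 + m}{j}$
$U = -12$
$S{\left(R,L \right)} = 7 R$
$a{\left(P \right)} = - \frac{56}{5}$ ($a{\left(P \right)} = 7 \frac{5 + 3}{-5} = 7 \left(\left(- \frac{1}{5}\right) 8\right) = 7 \left(- \frac{8}{5}\right) = - \frac{56}{5}$)
$b{\left(-196,a{\left(U \right)} \right)} - -8553 = -196 - -8553 = -196 + 8553 = 8357$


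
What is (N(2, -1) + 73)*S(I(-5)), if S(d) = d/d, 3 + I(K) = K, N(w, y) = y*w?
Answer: 71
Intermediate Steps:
N(w, y) = w*y
I(K) = -3 + K
S(d) = 1
(N(2, -1) + 73)*S(I(-5)) = (2*(-1) + 73)*1 = (-2 + 73)*1 = 71*1 = 71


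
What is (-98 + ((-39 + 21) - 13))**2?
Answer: 16641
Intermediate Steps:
(-98 + ((-39 + 21) - 13))**2 = (-98 + (-18 - 13))**2 = (-98 - 31)**2 = (-129)**2 = 16641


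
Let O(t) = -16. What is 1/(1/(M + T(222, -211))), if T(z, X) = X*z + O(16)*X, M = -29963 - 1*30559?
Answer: -103988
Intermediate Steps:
M = -60522 (M = -29963 - 30559 = -60522)
T(z, X) = -16*X + X*z (T(z, X) = X*z - 16*X = -16*X + X*z)
1/(1/(M + T(222, -211))) = 1/(1/(-60522 - 211*(-16 + 222))) = 1/(1/(-60522 - 211*206)) = 1/(1/(-60522 - 43466)) = 1/(1/(-103988)) = 1/(-1/103988) = -103988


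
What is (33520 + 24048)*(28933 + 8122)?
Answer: 2133182240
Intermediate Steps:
(33520 + 24048)*(28933 + 8122) = 57568*37055 = 2133182240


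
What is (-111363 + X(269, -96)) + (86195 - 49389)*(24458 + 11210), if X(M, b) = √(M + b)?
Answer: 1312685045 + √173 ≈ 1.3127e+9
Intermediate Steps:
(-111363 + X(269, -96)) + (86195 - 49389)*(24458 + 11210) = (-111363 + √(269 - 96)) + (86195 - 49389)*(24458 + 11210) = (-111363 + √173) + 36806*35668 = (-111363 + √173) + 1312796408 = 1312685045 + √173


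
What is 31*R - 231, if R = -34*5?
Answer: -5501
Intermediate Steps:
R = -170
31*R - 231 = 31*(-170) - 231 = -5270 - 231 = -5501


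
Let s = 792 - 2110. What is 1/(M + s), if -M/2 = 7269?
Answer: -1/15856 ≈ -6.3068e-5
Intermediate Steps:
s = -1318
M = -14538 (M = -2*7269 = -14538)
1/(M + s) = 1/(-14538 - 1318) = 1/(-15856) = -1/15856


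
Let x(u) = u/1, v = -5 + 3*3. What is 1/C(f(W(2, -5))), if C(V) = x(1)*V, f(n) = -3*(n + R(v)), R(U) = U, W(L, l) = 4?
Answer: -1/24 ≈ -0.041667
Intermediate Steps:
v = 4 (v = -5 + 9 = 4)
x(u) = u (x(u) = u*1 = u)
f(n) = -12 - 3*n (f(n) = -3*(n + 4) = -3*(4 + n) = -12 - 3*n)
C(V) = V (C(V) = 1*V = V)
1/C(f(W(2, -5))) = 1/(-12 - 3*4) = 1/(-12 - 12) = 1/(-24) = -1/24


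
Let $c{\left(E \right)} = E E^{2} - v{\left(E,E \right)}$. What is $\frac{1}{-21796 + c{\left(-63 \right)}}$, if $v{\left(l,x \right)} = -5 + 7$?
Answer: $- \frac{1}{271845} \approx -3.6786 \cdot 10^{-6}$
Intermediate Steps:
$v{\left(l,x \right)} = 2$
$c{\left(E \right)} = -2 + E^{3}$ ($c{\left(E \right)} = E E^{2} - 2 = E^{3} - 2 = -2 + E^{3}$)
$\frac{1}{-21796 + c{\left(-63 \right)}} = \frac{1}{-21796 + \left(-2 + \left(-63\right)^{3}\right)} = \frac{1}{-21796 - 250049} = \frac{1}{-271845} = - \frac{1}{271845}$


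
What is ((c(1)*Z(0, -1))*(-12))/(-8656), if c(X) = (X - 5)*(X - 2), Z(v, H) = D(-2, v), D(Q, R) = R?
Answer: 0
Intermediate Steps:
Z(v, H) = v
c(X) = (-5 + X)*(-2 + X)
((c(1)*Z(0, -1))*(-12))/(-8656) = (((10 + 1**2 - 7*1)*0)*(-12))/(-8656) = (((10 + 1 - 7)*0)*(-12))*(-1/8656) = ((4*0)*(-12))*(-1/8656) = (0*(-12))*(-1/8656) = 0*(-1/8656) = 0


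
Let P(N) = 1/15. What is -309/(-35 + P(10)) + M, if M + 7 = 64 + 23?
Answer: 46555/524 ≈ 88.845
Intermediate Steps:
P(N) = 1/15
M = 80 (M = -7 + (64 + 23) = -7 + 87 = 80)
-309/(-35 + P(10)) + M = -309/(-35 + 1/15) + 80 = -309/(-524/15) + 80 = -309*(-15/524) + 80 = 4635/524 + 80 = 46555/524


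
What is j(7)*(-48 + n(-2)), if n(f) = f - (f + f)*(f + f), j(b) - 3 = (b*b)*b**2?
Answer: -158664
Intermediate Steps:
j(b) = 3 + b**4 (j(b) = 3 + (b*b)*b**2 = 3 + b**2*b**2 = 3 + b**4)
n(f) = f - 4*f**2 (n(f) = f - 2*f*2*f = f - 4*f**2)
j(7)*(-48 + n(-2)) = (3 + 7**4)*(-48 - 2*(1 - 4*(-2))) = (3 + 2401)*(-48 - 2*(1 + 8)) = 2404*(-48 - 2*9) = 2404*(-48 - 18) = 2404*(-66) = -158664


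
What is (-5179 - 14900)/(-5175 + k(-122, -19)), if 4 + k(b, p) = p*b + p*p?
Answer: 20079/2500 ≈ 8.0316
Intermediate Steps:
k(b, p) = -4 + p² + b*p (k(b, p) = -4 + (p*b + p*p) = -4 + (b*p + p²) = -4 + (p² + b*p) = -4 + p² + b*p)
(-5179 - 14900)/(-5175 + k(-122, -19)) = (-5179 - 14900)/(-5175 + (-4 + (-19)² - 122*(-19))) = -20079/(-5175 + (-4 + 361 + 2318)) = -20079/(-5175 + 2675) = -20079/(-2500) = -20079*(-1/2500) = 20079/2500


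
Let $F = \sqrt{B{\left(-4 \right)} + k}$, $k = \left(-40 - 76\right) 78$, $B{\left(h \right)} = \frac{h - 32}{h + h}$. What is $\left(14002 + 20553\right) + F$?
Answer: $34555 + \frac{i \sqrt{36174}}{2} \approx 34555.0 + 95.097 i$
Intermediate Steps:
$B{\left(h \right)} = \frac{-32 + h}{2 h}$
$k = -9048$ ($k = \left(-116\right) 78 = -9048$)
$F = \frac{i \sqrt{36174}}{2}$ ($F = \sqrt{\frac{-32 - 4}{2 \left(-4\right)} - 9048} = \sqrt{\frac{1}{2} \left(- \frac{1}{4}\right) \left(-36\right) - 9048} = \sqrt{\frac{9}{2} - 9048} = \sqrt{- \frac{18087}{2}} = \frac{i \sqrt{36174}}{2} \approx 95.097 i$)
$\left(14002 + 20553\right) + F = \left(14002 + 20553\right) + \frac{i \sqrt{36174}}{2} = 34555 + \frac{i \sqrt{36174}}{2}$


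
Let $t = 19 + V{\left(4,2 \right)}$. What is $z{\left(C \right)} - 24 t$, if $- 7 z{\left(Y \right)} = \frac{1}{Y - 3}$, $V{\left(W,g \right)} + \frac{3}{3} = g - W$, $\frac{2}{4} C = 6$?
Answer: $- \frac{24193}{63} \approx -384.02$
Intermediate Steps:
$C = 12$ ($C = 2 \cdot 6 = 12$)
$V{\left(W,g \right)} = -1 + g - W$ ($V{\left(W,g \right)} = -1 - \left(W - g\right) = -1 + g - W$)
$z{\left(Y \right)} = - \frac{1}{7 \left(-3 + Y\right)}$ ($z{\left(Y \right)} = - \frac{1}{7 \left(Y - 3\right)} = - \frac{1}{7 \left(-3 + Y\right)}$)
$t = 16$ ($t = 19 - 3 = 16$)
$z{\left(C \right)} - 24 t = - \frac{1}{-21 + 7 \cdot 12} - 384 = - \frac{1}{-21 + 84} - 384 = - \frac{1}{63} - 384 = - \frac{24193}{63}$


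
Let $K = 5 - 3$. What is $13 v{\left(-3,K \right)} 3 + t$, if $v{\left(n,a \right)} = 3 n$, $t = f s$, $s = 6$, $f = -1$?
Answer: $-357$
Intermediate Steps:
$K = 2$
$t = -6$ ($t = \left(-1\right) 6 = -6$)
$13 v{\left(-3,K \right)} 3 + t = 13 \cdot 3 \left(-3\right) 3 - 6 = 13 \left(\left(-9\right) 3\right) - 6 = 13 \left(-27\right) - 6 = -351 - 6 = -357$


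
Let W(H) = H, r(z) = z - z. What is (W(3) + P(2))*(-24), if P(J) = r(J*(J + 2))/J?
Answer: -72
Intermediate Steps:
r(z) = 0
P(J) = 0 (P(J) = 0/J = 0)
(W(3) + P(2))*(-24) = (3 + 0)*(-24) = 3*(-24) = -72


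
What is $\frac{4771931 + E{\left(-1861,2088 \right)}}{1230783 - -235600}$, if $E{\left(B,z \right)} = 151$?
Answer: $\frac{4772082}{1466383} \approx 3.2543$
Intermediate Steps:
$\frac{4771931 + E{\left(-1861,2088 \right)}}{1230783 - -235600} = \frac{4771931 + 151}{1230783 - -235600} = \frac{4772082}{1230783 + 235600} = \frac{4772082}{1466383}$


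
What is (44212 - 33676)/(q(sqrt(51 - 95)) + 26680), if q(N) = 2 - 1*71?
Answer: 10536/26611 ≈ 0.39593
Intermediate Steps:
q(N) = -69 (q(N) = 2 - 71 = -69)
(44212 - 33676)/(q(sqrt(51 - 95)) + 26680) = (44212 - 33676)/(-69 + 26680) = 10536/26611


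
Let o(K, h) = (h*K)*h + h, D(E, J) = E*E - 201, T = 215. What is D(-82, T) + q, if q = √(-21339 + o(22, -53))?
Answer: 6523 + √40406 ≈ 6724.0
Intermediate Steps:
D(E, J) = -201 + E² (D(E, J) = E² - 201 = -201 + E²)
o(K, h) = h + K*h² (o(K, h) = (K*h)*h + h = K*h² + h = h + K*h²)
q = √40406 (q = √(-21339 - 53*(1 + 22*(-53))) = √(-21339 - 53*(1 - 1166)) = √(-21339 - 53*(-1165)) = √(-21339 + 61745) = √40406 ≈ 201.01)
D(-82, T) + q = (-201 + (-82)²) + √40406 = (-201 + 6724) + √40406 = 6523 + √40406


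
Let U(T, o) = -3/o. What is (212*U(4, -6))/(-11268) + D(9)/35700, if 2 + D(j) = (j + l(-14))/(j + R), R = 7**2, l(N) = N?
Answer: -18403919/1944293400 ≈ -0.0094656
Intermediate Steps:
R = 49
D(j) = -2 + (-14 + j)/(49 + j) (D(j) = -2 + (j - 14)/(j + 49) = -2 + (-14 + j)/(49 + j))
(212*U(4, -6))/(-11268) + D(9)/35700 = (212*(-3/(-6)))/(-11268) + ((-112 - 1*9)/(49 + 9))/35700 = (212*(-3*(-1/6)))*(-1/11268) + ((-112 - 9)/58)*(1/35700) = (212*(1/2))*(-1/11268) + ((1/58)*(-121))*(1/35700) = 106*(-1/11268) - 121/58*1/35700 = -53/5634 - 121/2070600 = -18403919/1944293400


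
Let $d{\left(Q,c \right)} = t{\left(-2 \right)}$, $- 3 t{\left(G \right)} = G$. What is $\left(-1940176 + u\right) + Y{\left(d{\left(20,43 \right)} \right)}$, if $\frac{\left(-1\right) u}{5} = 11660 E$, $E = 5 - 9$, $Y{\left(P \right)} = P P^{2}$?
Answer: $- \frac{46088344}{27} \approx -1.707 \cdot 10^{6}$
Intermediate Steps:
$t{\left(G \right)} = - \frac{G}{3}$
$d{\left(Q,c \right)} = \frac{2}{3}$ ($d{\left(Q,c \right)} = \left(- \frac{1}{3}\right) \left(-2\right) = \frac{2}{3}$)
$Y{\left(P \right)} = P^{3}$
$E = -4$ ($E = 5 - 9 = -4$)
$u = 233200$ ($u = - 5 \cdot 11660 \left(-4\right) = \left(-5\right) \left(-46640\right) = 233200$)
$\left(-1940176 + u\right) + Y{\left(d{\left(20,43 \right)} \right)} = \left(-1940176 + 233200\right) + \left(\frac{2}{3}\right)^{3} = -1706976 + \frac{8}{27} = - \frac{46088344}{27}$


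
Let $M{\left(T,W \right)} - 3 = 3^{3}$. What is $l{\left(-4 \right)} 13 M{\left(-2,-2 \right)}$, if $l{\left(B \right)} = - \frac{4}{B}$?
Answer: $390$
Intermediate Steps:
$M{\left(T,W \right)} = 30$ ($M{\left(T,W \right)} = 3 + 3^{3} = 3 + 27 = 30$)
$l{\left(-4 \right)} 13 M{\left(-2,-2 \right)} = - \frac{4}{-4} \cdot 13 \cdot 30 = \left(-4\right) \left(- \frac{1}{4}\right) 13 \cdot 30 = 1 \cdot 13 \cdot 30 = 13 \cdot 30 = 390$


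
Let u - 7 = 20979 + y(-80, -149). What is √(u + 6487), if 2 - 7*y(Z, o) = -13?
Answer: √1346282/7 ≈ 165.76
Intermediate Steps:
y(Z, o) = 15/7 (y(Z, o) = 2/7 - ⅐*(-13) = 2/7 + 13/7 = 15/7)
u = 146917/7 (u = 7 + (20979 + 15/7) = 7 + 146868/7 = 146917/7 ≈ 20988.)
√(u + 6487) = √(146917/7 + 6487) = √(192326/7) = √1346282/7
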